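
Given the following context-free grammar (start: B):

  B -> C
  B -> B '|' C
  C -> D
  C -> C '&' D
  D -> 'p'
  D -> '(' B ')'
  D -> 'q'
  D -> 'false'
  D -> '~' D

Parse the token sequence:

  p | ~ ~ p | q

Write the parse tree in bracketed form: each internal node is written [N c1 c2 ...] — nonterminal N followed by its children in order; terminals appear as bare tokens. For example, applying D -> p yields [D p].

B
B | C
B | C | C
C | C | C
D | C | C
p | C | C
p | D | C
p | ~ D | C
p | ~ ~ D | C
p | ~ ~ p | C
p | ~ ~ p | D
p | ~ ~ p | q

[B [B [B [C [D p]]] | [C [D ~ [D ~ [D p]]]]] | [C [D q]]]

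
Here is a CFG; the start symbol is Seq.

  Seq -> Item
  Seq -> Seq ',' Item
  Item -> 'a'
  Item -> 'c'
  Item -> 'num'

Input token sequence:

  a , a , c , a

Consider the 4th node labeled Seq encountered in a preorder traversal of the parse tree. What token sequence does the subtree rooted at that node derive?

[Seq [Seq [Seq [Seq [Item a]] , [Item a]] , [Item c]] , [Item a]]

a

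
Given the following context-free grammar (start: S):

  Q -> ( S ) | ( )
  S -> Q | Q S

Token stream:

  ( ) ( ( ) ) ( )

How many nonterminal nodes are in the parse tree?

8

[S [Q ( )] [S [Q ( [S [Q ( )]] )] [S [Q ( )]]]]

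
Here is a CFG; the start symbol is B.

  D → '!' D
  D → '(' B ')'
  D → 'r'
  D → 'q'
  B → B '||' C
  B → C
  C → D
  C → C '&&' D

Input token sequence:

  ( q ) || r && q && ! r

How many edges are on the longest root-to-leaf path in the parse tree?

7

[B [B [C [D ( [B [C [D q]]] )]]] || [C [C [C [D r]] && [D q]] && [D ! [D r]]]]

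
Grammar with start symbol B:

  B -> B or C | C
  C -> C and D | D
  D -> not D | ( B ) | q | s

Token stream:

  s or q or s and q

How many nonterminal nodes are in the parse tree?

11

[B [B [B [C [D s]]] or [C [D q]]] or [C [C [D s]] and [D q]]]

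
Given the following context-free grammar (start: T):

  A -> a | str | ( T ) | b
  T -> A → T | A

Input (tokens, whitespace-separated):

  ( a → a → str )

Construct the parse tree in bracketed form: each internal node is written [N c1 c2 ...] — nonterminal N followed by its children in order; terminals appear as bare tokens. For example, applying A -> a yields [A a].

T
A
( T )
( A → T )
( a → T )
( a → A → T )
( a → a → T )
( a → a → A )
( a → a → str )

[T [A ( [T [A a] → [T [A a] → [T [A str]]]] )]]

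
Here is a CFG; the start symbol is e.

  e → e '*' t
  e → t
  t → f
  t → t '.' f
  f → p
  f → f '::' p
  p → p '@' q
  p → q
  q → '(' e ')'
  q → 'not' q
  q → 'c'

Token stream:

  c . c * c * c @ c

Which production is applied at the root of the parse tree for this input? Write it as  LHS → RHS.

e → e '*' t

[e [e [e [t [t [f [p [q c]]]] . [f [p [q c]]]]] * [t [f [p [q c]]]]] * [t [f [p [p [q c]] @ [q c]]]]]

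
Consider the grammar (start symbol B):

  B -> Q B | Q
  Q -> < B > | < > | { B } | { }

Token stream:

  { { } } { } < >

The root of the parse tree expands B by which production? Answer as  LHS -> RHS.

[B [Q { [B [Q { }]] }] [B [Q { }] [B [Q < >]]]]

B -> Q B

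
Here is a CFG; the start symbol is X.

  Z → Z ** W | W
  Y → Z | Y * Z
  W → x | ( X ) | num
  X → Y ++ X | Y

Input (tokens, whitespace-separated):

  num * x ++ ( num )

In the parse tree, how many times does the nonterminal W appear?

[X [Y [Y [Z [W num]]] * [Z [W x]]] ++ [X [Y [Z [W ( [X [Y [Z [W num]]]] )]]]]]

4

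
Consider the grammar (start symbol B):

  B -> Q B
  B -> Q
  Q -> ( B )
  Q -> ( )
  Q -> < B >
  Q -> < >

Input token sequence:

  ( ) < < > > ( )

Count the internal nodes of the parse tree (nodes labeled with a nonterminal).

[B [Q ( )] [B [Q < [B [Q < >]] >] [B [Q ( )]]]]

8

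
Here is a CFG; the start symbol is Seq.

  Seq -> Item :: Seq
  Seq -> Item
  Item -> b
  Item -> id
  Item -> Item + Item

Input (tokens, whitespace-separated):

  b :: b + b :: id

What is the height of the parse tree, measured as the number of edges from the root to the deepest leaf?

[Seq [Item b] :: [Seq [Item [Item b] + [Item b]] :: [Seq [Item id]]]]

4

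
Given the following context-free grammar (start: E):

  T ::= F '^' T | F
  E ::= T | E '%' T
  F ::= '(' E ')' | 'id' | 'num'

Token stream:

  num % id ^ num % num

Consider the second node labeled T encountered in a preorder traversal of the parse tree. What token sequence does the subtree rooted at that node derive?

id ^ num

[E [E [E [T [F num]]] % [T [F id] ^ [T [F num]]]] % [T [F num]]]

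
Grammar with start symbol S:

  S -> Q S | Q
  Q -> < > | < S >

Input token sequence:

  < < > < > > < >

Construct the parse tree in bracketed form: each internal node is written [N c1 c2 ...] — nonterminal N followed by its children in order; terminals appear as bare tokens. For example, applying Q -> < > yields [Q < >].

[S [Q < [S [Q < >] [S [Q < >]]] >] [S [Q < >]]]

S
Q S
< S > S
< Q S > S
< < > S > S
< < > Q > S
< < > < > > S
< < > < > > Q
< < > < > > < >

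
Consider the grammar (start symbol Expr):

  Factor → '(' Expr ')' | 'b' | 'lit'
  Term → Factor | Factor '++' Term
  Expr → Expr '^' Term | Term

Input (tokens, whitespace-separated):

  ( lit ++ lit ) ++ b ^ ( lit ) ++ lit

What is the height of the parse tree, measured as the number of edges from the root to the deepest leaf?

8

[Expr [Expr [Term [Factor ( [Expr [Term [Factor lit] ++ [Term [Factor lit]]]] )] ++ [Term [Factor b]]]] ^ [Term [Factor ( [Expr [Term [Factor lit]]] )] ++ [Term [Factor lit]]]]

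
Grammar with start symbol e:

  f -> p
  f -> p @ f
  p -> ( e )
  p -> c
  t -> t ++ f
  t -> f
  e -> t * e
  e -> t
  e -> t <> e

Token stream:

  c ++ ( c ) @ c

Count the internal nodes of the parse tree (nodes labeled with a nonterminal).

[e [t [t [f [p c]]] ++ [f [p ( [e [t [f [p c]]]] )] @ [f [p c]]]]]

13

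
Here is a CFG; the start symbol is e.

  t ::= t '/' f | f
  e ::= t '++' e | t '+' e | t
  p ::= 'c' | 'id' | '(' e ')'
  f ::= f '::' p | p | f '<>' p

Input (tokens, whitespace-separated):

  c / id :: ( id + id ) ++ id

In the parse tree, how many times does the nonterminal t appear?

[e [t [t [f [p c]]] / [f [f [p id]] :: [p ( [e [t [f [p id]]] + [e [t [f [p id]]]]] )]]] ++ [e [t [f [p id]]]]]

5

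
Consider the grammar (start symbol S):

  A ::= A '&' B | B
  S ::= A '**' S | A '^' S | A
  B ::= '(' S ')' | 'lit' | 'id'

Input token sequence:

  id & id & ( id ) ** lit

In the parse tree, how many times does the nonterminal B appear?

[S [A [A [A [B id]] & [B id]] & [B ( [S [A [B id]]] )]] ** [S [A [B lit]]]]

5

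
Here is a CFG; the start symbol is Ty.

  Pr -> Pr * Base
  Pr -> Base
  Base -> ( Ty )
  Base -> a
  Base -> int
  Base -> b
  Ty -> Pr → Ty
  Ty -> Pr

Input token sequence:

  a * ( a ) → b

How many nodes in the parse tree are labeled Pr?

4

[Ty [Pr [Pr [Base a]] * [Base ( [Ty [Pr [Base a]]] )]] → [Ty [Pr [Base b]]]]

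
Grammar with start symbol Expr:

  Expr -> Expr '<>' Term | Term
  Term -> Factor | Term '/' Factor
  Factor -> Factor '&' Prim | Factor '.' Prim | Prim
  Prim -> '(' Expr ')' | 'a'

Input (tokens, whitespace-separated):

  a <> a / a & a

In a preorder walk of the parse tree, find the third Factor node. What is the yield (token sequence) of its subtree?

[Expr [Expr [Term [Factor [Prim a]]]] <> [Term [Term [Factor [Prim a]]] / [Factor [Factor [Prim a]] & [Prim a]]]]

a & a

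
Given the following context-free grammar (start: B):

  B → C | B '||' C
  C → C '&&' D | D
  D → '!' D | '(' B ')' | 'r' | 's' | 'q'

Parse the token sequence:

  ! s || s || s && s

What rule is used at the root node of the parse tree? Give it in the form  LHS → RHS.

[B [B [B [C [D ! [D s]]]] || [C [D s]]] || [C [C [D s]] && [D s]]]

B → B '||' C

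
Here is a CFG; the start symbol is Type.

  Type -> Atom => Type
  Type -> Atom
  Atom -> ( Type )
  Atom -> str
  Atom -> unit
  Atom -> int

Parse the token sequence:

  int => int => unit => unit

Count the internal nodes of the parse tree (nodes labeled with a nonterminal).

8

[Type [Atom int] => [Type [Atom int] => [Type [Atom unit] => [Type [Atom unit]]]]]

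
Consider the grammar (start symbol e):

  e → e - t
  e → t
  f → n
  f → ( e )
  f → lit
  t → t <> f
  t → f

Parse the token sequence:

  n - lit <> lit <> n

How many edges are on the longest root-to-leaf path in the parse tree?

[e [e [t [f n]]] - [t [t [t [f lit]] <> [f lit]] <> [f n]]]

5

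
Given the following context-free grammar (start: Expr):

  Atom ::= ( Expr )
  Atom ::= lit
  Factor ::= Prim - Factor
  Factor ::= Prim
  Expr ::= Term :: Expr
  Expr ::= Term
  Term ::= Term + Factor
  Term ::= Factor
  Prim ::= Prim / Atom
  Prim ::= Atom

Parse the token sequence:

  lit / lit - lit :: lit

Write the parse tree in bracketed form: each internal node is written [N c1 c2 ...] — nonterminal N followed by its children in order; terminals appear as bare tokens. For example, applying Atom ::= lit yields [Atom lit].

Expr
Term :: Expr
Factor :: Expr
Prim - Factor :: Expr
Prim / Atom - Factor :: Expr
Atom / Atom - Factor :: Expr
lit / Atom - Factor :: Expr
lit / lit - Factor :: Expr
lit / lit - Prim :: Expr
lit / lit - Atom :: Expr
lit / lit - lit :: Expr
lit / lit - lit :: Term
lit / lit - lit :: Factor
lit / lit - lit :: Prim
lit / lit - lit :: Atom
lit / lit - lit :: lit

[Expr [Term [Factor [Prim [Prim [Atom lit]] / [Atom lit]] - [Factor [Prim [Atom lit]]]]] :: [Expr [Term [Factor [Prim [Atom lit]]]]]]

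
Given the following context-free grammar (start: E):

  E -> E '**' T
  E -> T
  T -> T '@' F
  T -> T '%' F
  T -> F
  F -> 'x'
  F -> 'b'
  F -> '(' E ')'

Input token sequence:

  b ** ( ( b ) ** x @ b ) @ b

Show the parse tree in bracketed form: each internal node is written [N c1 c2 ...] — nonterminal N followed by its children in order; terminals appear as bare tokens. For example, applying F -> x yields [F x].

E
E ** T
T ** T
F ** T
b ** T
b ** T @ F
b ** F @ F
b ** ( E ) @ F
b ** ( E ** T ) @ F
b ** ( T ** T ) @ F
b ** ( F ** T ) @ F
b ** ( ( E ) ** T ) @ F
b ** ( ( T ) ** T ) @ F
b ** ( ( F ) ** T ) @ F
b ** ( ( b ) ** T ) @ F
b ** ( ( b ) ** T @ F ) @ F
b ** ( ( b ) ** F @ F ) @ F
b ** ( ( b ) ** x @ F ) @ F
b ** ( ( b ) ** x @ b ) @ F
b ** ( ( b ) ** x @ b ) @ b

[E [E [T [F b]]] ** [T [T [F ( [E [E [T [F ( [E [T [F b]]] )]]] ** [T [T [F x]] @ [F b]]] )]] @ [F b]]]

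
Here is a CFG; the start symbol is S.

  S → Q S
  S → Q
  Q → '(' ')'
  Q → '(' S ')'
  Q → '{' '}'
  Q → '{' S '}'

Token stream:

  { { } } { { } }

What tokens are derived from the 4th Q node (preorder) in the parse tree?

{ }

[S [Q { [S [Q { }]] }] [S [Q { [S [Q { }]] }]]]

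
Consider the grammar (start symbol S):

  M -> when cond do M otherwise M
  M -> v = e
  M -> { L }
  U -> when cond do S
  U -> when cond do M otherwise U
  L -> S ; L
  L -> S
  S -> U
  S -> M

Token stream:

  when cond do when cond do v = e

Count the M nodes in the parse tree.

1

[S [U when cond do [S [U when cond do [S [M v = e]]]]]]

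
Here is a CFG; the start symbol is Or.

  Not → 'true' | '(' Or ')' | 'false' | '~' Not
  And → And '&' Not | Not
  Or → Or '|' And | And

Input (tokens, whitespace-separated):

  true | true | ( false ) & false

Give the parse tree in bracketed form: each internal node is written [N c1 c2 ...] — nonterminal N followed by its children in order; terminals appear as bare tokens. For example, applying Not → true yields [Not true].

[Or [Or [Or [And [Not true]]] | [And [Not true]]] | [And [And [Not ( [Or [And [Not false]]] )]] & [Not false]]]

Or
Or | And
Or | And | And
And | And | And
Not | And | And
true | And | And
true | Not | And
true | true | And
true | true | And & Not
true | true | Not & Not
true | true | ( Or ) & Not
true | true | ( And ) & Not
true | true | ( Not ) & Not
true | true | ( false ) & Not
true | true | ( false ) & false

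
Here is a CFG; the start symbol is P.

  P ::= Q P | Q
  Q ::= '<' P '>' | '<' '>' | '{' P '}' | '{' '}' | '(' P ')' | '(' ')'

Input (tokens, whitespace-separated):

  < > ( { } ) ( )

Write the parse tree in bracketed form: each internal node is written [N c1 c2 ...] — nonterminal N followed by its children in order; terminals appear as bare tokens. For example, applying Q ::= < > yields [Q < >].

P
Q P
< > P
< > Q P
< > ( P ) P
< > ( Q ) P
< > ( { } ) P
< > ( { } ) Q
< > ( { } ) ( )

[P [Q < >] [P [Q ( [P [Q { }]] )] [P [Q ( )]]]]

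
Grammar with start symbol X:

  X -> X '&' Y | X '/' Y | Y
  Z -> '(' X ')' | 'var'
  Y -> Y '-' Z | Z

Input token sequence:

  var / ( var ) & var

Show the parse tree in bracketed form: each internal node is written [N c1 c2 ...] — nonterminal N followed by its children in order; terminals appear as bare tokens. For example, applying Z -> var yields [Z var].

X
X & Y
X / Y & Y
Y / Y & Y
Z / Y & Y
var / Y & Y
var / Z & Y
var / ( X ) & Y
var / ( Y ) & Y
var / ( Z ) & Y
var / ( var ) & Y
var / ( var ) & Z
var / ( var ) & var

[X [X [X [Y [Z var]]] / [Y [Z ( [X [Y [Z var]]] )]]] & [Y [Z var]]]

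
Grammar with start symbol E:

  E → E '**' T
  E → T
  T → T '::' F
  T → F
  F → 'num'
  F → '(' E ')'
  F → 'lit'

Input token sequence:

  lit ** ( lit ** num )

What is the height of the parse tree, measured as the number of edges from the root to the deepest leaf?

7

[E [E [T [F lit]]] ** [T [F ( [E [E [T [F lit]]] ** [T [F num]]] )]]]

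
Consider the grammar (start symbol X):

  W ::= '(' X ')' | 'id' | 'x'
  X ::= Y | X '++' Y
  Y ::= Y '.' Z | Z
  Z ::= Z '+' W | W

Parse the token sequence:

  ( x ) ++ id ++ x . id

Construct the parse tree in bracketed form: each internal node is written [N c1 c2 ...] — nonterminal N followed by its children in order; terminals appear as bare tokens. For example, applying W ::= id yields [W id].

X
X ++ Y
X ++ Y ++ Y
Y ++ Y ++ Y
Z ++ Y ++ Y
W ++ Y ++ Y
( X ) ++ Y ++ Y
( Y ) ++ Y ++ Y
( Z ) ++ Y ++ Y
( W ) ++ Y ++ Y
( x ) ++ Y ++ Y
( x ) ++ Z ++ Y
( x ) ++ W ++ Y
( x ) ++ id ++ Y
( x ) ++ id ++ Y . Z
( x ) ++ id ++ Z . Z
( x ) ++ id ++ W . Z
( x ) ++ id ++ x . Z
( x ) ++ id ++ x . W
( x ) ++ id ++ x . id

[X [X [X [Y [Z [W ( [X [Y [Z [W x]]]] )]]]] ++ [Y [Z [W id]]]] ++ [Y [Y [Z [W x]]] . [Z [W id]]]]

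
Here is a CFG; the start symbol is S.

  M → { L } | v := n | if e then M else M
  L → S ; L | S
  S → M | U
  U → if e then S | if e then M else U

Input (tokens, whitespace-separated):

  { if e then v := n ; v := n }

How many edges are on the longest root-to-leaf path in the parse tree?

7

[S [M { [L [S [U if e then [S [M v := n]]]] ; [L [S [M v := n]]]] }]]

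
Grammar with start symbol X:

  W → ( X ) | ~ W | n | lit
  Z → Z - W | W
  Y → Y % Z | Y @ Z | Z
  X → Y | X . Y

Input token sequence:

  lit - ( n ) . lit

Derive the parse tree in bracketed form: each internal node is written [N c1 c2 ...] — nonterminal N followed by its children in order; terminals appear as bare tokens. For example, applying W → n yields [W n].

[X [X [Y [Z [Z [W lit]] - [W ( [X [Y [Z [W n]]]] )]]]] . [Y [Z [W lit]]]]

X
X . Y
Y . Y
Z . Y
Z - W . Y
W - W . Y
lit - W . Y
lit - ( X ) . Y
lit - ( Y ) . Y
lit - ( Z ) . Y
lit - ( W ) . Y
lit - ( n ) . Y
lit - ( n ) . Z
lit - ( n ) . W
lit - ( n ) . lit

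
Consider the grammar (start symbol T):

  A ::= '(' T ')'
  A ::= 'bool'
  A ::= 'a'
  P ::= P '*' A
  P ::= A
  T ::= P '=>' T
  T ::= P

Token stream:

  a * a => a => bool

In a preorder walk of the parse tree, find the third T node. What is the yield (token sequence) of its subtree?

[T [P [P [A a]] * [A a]] => [T [P [A a]] => [T [P [A bool]]]]]

bool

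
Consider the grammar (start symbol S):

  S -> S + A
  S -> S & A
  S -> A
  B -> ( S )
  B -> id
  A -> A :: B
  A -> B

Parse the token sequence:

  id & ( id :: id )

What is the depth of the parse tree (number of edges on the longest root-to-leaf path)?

7

[S [S [A [B id]]] & [A [B ( [S [A [A [B id]] :: [B id]]] )]]]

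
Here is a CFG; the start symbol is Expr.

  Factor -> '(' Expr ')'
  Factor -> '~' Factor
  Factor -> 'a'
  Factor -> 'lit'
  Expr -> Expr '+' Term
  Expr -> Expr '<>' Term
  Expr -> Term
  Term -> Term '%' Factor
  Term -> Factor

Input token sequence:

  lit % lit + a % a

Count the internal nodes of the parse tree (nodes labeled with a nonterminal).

[Expr [Expr [Term [Term [Factor lit]] % [Factor lit]]] + [Term [Term [Factor a]] % [Factor a]]]

10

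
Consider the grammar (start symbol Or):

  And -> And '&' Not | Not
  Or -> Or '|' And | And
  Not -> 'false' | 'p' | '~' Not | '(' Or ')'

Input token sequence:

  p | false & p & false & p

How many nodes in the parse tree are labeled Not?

[Or [Or [And [Not p]]] | [And [And [And [And [Not false]] & [Not p]] & [Not false]] & [Not p]]]

5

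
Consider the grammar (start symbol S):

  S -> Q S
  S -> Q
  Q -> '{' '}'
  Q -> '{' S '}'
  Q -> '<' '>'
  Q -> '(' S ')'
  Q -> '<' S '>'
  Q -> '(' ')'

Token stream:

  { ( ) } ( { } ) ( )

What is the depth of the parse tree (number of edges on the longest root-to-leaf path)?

5

[S [Q { [S [Q ( )]] }] [S [Q ( [S [Q { }]] )] [S [Q ( )]]]]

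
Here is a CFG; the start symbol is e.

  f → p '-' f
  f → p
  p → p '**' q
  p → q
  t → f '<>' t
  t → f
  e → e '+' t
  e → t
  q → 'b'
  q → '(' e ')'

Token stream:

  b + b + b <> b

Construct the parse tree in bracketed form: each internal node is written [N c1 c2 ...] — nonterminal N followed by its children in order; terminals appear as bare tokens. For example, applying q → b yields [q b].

e
e + t
e + t + t
t + t + t
f + t + t
p + t + t
q + t + t
b + t + t
b + f + t
b + p + t
b + q + t
b + b + t
b + b + f <> t
b + b + p <> t
b + b + q <> t
b + b + b <> t
b + b + b <> f
b + b + b <> p
b + b + b <> q
b + b + b <> b

[e [e [e [t [f [p [q b]]]]] + [t [f [p [q b]]]]] + [t [f [p [q b]]] <> [t [f [p [q b]]]]]]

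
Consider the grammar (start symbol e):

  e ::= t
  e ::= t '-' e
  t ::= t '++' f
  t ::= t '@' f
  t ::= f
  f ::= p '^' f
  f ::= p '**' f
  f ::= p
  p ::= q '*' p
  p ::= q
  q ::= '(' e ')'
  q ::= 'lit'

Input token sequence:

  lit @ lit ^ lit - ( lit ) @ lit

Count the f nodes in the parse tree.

6

[e [t [t [f [p [q lit]]]] @ [f [p [q lit]] ^ [f [p [q lit]]]]] - [e [t [t [f [p [q ( [e [t [f [p [q lit]]]]] )]]]] @ [f [p [q lit]]]]]]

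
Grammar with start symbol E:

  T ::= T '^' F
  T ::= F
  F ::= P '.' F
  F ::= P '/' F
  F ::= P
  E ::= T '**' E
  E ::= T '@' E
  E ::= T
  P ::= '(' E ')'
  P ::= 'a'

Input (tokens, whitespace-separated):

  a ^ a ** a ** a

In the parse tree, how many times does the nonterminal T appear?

4

[E [T [T [F [P a]]] ^ [F [P a]]] ** [E [T [F [P a]]] ** [E [T [F [P a]]]]]]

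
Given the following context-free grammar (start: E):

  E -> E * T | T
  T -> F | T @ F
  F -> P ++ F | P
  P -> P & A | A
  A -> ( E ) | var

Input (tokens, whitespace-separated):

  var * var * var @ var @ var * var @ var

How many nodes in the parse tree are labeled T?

7

[E [E [E [E [T [F [P [A var]]]]] * [T [F [P [A var]]]]] * [T [T [T [F [P [A var]]]] @ [F [P [A var]]]] @ [F [P [A var]]]]] * [T [T [F [P [A var]]]] @ [F [P [A var]]]]]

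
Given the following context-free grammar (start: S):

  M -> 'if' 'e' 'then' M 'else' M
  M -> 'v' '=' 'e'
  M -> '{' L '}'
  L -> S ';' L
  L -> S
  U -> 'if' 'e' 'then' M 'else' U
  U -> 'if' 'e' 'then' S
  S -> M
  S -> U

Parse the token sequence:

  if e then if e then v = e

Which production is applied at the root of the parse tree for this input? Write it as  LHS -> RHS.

S -> U

[S [U if e then [S [U if e then [S [M v = e]]]]]]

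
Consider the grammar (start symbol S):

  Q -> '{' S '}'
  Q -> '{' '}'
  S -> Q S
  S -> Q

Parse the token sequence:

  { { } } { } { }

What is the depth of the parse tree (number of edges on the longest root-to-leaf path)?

[S [Q { [S [Q { }]] }] [S [Q { }] [S [Q { }]]]]

4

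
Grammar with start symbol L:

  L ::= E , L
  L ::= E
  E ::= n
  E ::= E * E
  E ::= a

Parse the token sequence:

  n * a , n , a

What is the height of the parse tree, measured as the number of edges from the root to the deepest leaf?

4

[L [E [E n] * [E a]] , [L [E n] , [L [E a]]]]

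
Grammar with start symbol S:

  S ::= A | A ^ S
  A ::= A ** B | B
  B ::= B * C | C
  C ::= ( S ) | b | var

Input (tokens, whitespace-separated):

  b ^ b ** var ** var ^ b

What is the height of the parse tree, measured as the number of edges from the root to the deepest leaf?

[S [A [B [C b]]] ^ [S [A [A [A [B [C b]]] ** [B [C var]]] ** [B [C var]]] ^ [S [A [B [C b]]]]]]

7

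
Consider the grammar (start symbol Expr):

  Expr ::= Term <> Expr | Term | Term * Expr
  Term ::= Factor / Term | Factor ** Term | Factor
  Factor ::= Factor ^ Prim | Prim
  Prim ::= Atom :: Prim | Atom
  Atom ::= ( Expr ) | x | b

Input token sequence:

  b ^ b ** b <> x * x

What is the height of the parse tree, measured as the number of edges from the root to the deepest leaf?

[Expr [Term [Factor [Factor [Prim [Atom b]]] ^ [Prim [Atom b]]] ** [Term [Factor [Prim [Atom b]]]]] <> [Expr [Term [Factor [Prim [Atom x]]]] * [Expr [Term [Factor [Prim [Atom x]]]]]]]

7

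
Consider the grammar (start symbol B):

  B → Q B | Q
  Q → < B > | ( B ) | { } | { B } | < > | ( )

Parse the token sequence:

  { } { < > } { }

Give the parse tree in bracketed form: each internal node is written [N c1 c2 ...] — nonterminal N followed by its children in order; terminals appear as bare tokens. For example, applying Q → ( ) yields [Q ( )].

[B [Q { }] [B [Q { [B [Q < >]] }] [B [Q { }]]]]

B
Q B
{ } B
{ } Q B
{ } { B } B
{ } { Q } B
{ } { < > } B
{ } { < > } Q
{ } { < > } { }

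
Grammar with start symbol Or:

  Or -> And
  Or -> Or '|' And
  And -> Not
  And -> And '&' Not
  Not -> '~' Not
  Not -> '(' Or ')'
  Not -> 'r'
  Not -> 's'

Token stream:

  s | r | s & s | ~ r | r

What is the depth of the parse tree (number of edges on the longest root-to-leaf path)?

[Or [Or [Or [Or [Or [And [Not s]]] | [And [Not r]]] | [And [And [Not s]] & [Not s]]] | [And [Not ~ [Not r]]]] | [And [Not r]]]

7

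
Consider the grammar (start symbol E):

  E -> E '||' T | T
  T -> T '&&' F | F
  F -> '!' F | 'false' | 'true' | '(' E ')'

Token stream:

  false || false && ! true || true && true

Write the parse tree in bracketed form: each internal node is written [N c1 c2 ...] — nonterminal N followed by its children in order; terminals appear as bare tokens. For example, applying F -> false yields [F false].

[E [E [E [T [F false]]] || [T [T [F false]] && [F ! [F true]]]] || [T [T [F true]] && [F true]]]

E
E || T
E || T || T
T || T || T
F || T || T
false || T || T
false || T && F || T
false || F && F || T
false || false && F || T
false || false && ! F || T
false || false && ! true || T
false || false && ! true || T && F
false || false && ! true || F && F
false || false && ! true || true && F
false || false && ! true || true && true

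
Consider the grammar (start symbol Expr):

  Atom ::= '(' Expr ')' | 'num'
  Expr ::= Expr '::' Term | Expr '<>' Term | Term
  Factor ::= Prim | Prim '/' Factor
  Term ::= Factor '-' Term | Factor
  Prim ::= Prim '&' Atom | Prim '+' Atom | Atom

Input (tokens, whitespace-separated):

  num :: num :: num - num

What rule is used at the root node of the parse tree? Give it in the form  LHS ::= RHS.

Expr ::= Expr '::' Term

[Expr [Expr [Expr [Term [Factor [Prim [Atom num]]]]] :: [Term [Factor [Prim [Atom num]]]]] :: [Term [Factor [Prim [Atom num]]] - [Term [Factor [Prim [Atom num]]]]]]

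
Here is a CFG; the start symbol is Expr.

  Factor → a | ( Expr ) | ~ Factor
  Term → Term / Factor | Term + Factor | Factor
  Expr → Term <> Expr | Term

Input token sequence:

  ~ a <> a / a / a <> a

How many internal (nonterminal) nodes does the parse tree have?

[Expr [Term [Factor ~ [Factor a]]] <> [Expr [Term [Term [Term [Factor a]] / [Factor a]] / [Factor a]] <> [Expr [Term [Factor a]]]]]

14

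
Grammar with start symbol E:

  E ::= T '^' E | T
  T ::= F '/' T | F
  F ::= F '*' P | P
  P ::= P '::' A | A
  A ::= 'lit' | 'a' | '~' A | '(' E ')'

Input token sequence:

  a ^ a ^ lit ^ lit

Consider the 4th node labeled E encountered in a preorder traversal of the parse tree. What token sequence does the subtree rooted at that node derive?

lit

[E [T [F [P [A a]]]] ^ [E [T [F [P [A a]]]] ^ [E [T [F [P [A lit]]]] ^ [E [T [F [P [A lit]]]]]]]]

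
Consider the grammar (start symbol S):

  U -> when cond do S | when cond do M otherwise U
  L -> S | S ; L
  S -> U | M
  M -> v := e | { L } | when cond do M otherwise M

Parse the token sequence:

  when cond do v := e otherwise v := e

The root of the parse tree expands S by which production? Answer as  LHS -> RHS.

S -> M

[S [M when cond do [M v := e] otherwise [M v := e]]]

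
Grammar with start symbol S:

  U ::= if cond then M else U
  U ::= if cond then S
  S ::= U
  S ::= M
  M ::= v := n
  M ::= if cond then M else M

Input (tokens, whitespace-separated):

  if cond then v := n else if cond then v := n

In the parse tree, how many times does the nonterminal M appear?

[S [U if cond then [M v := n] else [U if cond then [S [M v := n]]]]]

2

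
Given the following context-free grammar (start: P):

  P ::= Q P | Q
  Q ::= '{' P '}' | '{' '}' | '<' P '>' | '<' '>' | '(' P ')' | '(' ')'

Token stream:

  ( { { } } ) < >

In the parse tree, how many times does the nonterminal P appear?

4

[P [Q ( [P [Q { [P [Q { }]] }]] )] [P [Q < >]]]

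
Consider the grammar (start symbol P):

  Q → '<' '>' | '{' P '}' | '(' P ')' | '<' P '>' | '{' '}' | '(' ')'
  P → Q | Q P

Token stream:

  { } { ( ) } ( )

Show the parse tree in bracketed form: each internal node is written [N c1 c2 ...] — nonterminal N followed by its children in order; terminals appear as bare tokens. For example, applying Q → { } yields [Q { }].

[P [Q { }] [P [Q { [P [Q ( )]] }] [P [Q ( )]]]]

P
Q P
{ } P
{ } Q P
{ } { P } P
{ } { Q } P
{ } { ( ) } P
{ } { ( ) } Q
{ } { ( ) } ( )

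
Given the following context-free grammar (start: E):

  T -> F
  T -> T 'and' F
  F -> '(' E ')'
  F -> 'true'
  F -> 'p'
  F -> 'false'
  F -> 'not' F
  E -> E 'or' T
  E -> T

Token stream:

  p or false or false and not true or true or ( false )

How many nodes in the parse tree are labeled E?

[E [E [E [E [E [T [F p]]] or [T [F false]]] or [T [T [F false]] and [F not [F true]]]] or [T [F true]]] or [T [F ( [E [T [F false]]] )]]]

6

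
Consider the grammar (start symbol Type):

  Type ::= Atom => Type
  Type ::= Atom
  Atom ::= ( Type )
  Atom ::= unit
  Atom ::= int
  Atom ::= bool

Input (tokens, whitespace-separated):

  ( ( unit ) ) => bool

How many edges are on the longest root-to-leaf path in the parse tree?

6

[Type [Atom ( [Type [Atom ( [Type [Atom unit]] )]] )] => [Type [Atom bool]]]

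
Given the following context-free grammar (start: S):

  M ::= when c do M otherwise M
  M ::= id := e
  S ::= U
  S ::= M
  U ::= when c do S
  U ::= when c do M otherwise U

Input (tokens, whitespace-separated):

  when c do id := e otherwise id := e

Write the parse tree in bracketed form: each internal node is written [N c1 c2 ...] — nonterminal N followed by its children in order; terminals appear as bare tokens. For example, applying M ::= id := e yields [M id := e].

S
M
when c do M otherwise M
when c do id := e otherwise M
when c do id := e otherwise id := e

[S [M when c do [M id := e] otherwise [M id := e]]]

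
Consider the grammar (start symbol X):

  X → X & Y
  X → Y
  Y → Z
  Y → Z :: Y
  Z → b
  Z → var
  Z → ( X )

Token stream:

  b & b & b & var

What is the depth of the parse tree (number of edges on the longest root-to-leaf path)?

[X [X [X [X [Y [Z b]]] & [Y [Z b]]] & [Y [Z b]]] & [Y [Z var]]]

6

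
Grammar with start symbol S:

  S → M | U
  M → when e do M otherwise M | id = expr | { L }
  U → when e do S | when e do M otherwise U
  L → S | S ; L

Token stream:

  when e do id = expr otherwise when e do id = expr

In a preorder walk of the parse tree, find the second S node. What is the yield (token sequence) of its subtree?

[S [U when e do [M id = expr] otherwise [U when e do [S [M id = expr]]]]]

id = expr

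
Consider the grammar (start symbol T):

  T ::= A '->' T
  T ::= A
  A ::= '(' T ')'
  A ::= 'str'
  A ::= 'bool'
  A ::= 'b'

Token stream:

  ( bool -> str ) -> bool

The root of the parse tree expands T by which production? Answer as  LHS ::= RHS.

[T [A ( [T [A bool] -> [T [A str]]] )] -> [T [A bool]]]

T ::= A '->' T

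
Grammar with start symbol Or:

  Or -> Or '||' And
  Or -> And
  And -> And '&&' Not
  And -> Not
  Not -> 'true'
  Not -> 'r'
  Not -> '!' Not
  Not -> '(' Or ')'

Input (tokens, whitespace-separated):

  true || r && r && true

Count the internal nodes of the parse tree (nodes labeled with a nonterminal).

10

[Or [Or [And [Not true]]] || [And [And [And [Not r]] && [Not r]] && [Not true]]]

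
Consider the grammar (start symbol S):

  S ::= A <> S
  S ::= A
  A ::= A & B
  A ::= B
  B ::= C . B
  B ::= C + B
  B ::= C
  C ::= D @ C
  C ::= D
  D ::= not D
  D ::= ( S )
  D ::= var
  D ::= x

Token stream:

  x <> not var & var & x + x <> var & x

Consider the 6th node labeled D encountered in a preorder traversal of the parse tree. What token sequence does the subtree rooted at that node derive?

[S [A [B [C [D x]]]] <> [S [A [A [A [B [C [D not [D var]]]]] & [B [C [D var]]]] & [B [C [D x]] + [B [C [D x]]]]] <> [S [A [A [B [C [D var]]]] & [B [C [D x]]]]]]]

x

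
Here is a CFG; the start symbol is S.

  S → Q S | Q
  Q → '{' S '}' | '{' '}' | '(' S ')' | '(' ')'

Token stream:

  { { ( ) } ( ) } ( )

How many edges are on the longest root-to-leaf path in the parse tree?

[S [Q { [S [Q { [S [Q ( )]] }] [S [Q ( )]]] }] [S [Q ( )]]]

6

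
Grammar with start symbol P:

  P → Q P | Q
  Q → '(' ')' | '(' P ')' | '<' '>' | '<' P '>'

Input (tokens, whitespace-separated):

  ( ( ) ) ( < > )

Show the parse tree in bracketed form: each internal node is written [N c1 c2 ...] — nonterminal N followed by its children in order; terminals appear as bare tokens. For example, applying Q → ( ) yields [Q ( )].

[P [Q ( [P [Q ( )]] )] [P [Q ( [P [Q < >]] )]]]

P
Q P
( P ) P
( Q ) P
( ( ) ) P
( ( ) ) Q
( ( ) ) ( P )
( ( ) ) ( Q )
( ( ) ) ( < > )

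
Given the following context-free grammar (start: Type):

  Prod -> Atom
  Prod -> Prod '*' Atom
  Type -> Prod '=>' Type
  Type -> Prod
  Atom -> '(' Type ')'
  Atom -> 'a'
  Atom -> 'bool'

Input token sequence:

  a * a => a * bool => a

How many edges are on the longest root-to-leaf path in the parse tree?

[Type [Prod [Prod [Atom a]] * [Atom a]] => [Type [Prod [Prod [Atom a]] * [Atom bool]] => [Type [Prod [Atom a]]]]]

5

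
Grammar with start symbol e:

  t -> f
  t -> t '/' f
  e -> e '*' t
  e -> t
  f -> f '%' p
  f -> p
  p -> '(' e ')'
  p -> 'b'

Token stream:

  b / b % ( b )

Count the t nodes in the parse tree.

3

[e [t [t [f [p b]]] / [f [f [p b]] % [p ( [e [t [f [p b]]]] )]]]]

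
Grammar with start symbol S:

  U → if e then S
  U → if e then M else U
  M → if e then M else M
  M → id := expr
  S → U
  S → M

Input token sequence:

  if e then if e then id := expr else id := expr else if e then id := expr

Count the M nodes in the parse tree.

4

[S [U if e then [M if e then [M id := expr] else [M id := expr]] else [U if e then [S [M id := expr]]]]]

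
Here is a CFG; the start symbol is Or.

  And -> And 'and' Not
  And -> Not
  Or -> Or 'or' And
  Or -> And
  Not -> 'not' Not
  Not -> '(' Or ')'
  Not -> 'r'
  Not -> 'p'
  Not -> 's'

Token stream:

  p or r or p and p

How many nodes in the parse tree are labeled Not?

[Or [Or [Or [And [Not p]]] or [And [Not r]]] or [And [And [Not p]] and [Not p]]]

4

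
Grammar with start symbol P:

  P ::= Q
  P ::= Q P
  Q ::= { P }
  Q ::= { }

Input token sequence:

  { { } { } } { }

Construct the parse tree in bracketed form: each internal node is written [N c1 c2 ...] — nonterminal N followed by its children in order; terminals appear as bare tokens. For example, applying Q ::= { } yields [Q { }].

[P [Q { [P [Q { }] [P [Q { }]]] }] [P [Q { }]]]

P
Q P
{ P } P
{ Q P } P
{ { } P } P
{ { } Q } P
{ { } { } } P
{ { } { } } Q
{ { } { } } { }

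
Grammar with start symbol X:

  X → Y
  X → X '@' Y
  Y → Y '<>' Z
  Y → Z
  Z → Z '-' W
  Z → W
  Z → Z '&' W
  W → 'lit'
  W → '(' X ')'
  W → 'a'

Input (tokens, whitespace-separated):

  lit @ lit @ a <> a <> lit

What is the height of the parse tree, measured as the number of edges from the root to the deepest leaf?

[X [X [X [Y [Z [W lit]]]] @ [Y [Z [W lit]]]] @ [Y [Y [Y [Z [W a]]] <> [Z [W a]]] <> [Z [W lit]]]]

6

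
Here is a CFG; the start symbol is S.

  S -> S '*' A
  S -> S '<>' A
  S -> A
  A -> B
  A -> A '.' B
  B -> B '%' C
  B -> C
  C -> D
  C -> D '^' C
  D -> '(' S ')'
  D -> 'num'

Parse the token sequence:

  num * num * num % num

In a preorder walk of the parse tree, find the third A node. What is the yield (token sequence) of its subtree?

[S [S [S [A [B [C [D num]]]]] * [A [B [C [D num]]]]] * [A [B [B [C [D num]]] % [C [D num]]]]]

num % num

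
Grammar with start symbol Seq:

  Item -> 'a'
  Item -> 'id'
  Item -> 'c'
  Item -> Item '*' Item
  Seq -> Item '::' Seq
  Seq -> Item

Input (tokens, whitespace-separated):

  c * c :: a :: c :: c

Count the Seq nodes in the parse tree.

4

[Seq [Item [Item c] * [Item c]] :: [Seq [Item a] :: [Seq [Item c] :: [Seq [Item c]]]]]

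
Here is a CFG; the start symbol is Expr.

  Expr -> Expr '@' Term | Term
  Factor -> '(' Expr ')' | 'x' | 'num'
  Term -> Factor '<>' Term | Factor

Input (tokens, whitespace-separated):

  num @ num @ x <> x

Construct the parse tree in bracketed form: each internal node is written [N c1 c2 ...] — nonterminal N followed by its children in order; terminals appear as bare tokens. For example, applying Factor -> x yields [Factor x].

Expr
Expr @ Term
Expr @ Term @ Term
Term @ Term @ Term
Factor @ Term @ Term
num @ Term @ Term
num @ Factor @ Term
num @ num @ Term
num @ num @ Factor <> Term
num @ num @ x <> Term
num @ num @ x <> Factor
num @ num @ x <> x

[Expr [Expr [Expr [Term [Factor num]]] @ [Term [Factor num]]] @ [Term [Factor x] <> [Term [Factor x]]]]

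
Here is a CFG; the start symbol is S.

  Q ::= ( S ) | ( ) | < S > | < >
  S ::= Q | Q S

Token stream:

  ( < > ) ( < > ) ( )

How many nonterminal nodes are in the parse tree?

[S [Q ( [S [Q < >]] )] [S [Q ( [S [Q < >]] )] [S [Q ( )]]]]

10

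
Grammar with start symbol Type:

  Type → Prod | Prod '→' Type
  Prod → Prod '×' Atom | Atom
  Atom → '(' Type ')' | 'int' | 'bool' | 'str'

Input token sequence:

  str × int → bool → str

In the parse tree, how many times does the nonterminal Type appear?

[Type [Prod [Prod [Atom str]] × [Atom int]] → [Type [Prod [Atom bool]] → [Type [Prod [Atom str]]]]]

3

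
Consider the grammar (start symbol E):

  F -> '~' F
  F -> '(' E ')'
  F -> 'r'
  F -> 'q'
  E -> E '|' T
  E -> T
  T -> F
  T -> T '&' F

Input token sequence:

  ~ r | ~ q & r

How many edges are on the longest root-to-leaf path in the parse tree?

5

[E [E [T [F ~ [F r]]]] | [T [T [F ~ [F q]]] & [F r]]]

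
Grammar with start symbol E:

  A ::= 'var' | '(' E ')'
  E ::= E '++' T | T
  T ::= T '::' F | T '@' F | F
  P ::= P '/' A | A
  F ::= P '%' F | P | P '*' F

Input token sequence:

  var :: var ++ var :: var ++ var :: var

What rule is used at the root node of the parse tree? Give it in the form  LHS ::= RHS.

E ::= E '++' T

[E [E [E [T [T [F [P [A var]]]] :: [F [P [A var]]]]] ++ [T [T [F [P [A var]]]] :: [F [P [A var]]]]] ++ [T [T [F [P [A var]]]] :: [F [P [A var]]]]]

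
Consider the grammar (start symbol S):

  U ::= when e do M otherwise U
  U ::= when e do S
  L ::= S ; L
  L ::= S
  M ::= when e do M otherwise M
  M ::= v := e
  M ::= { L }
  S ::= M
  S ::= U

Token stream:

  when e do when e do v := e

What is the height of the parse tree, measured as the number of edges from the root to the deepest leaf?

[S [U when e do [S [U when e do [S [M v := e]]]]]]

6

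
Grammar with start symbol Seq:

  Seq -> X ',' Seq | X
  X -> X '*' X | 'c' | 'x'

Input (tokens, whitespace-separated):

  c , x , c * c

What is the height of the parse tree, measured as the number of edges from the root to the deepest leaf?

5

[Seq [X c] , [Seq [X x] , [Seq [X [X c] * [X c]]]]]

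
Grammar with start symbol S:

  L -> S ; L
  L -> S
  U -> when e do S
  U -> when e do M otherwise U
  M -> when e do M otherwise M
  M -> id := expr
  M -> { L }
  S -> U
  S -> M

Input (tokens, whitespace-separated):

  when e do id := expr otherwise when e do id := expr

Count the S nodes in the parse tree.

[S [U when e do [M id := expr] otherwise [U when e do [S [M id := expr]]]]]

2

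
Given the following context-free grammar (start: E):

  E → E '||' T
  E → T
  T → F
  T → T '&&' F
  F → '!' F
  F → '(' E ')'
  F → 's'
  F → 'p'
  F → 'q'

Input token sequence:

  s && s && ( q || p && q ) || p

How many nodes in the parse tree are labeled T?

[E [E [T [T [T [F s]] && [F s]] && [F ( [E [E [T [F q]]] || [T [T [F p]] && [F q]]] )]]] || [T [F p]]]

7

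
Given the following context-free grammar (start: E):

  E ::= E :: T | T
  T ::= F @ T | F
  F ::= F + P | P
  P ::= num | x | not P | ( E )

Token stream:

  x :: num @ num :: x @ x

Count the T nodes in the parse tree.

5

[E [E [E [T [F [P x]]]] :: [T [F [P num]] @ [T [F [P num]]]]] :: [T [F [P x]] @ [T [F [P x]]]]]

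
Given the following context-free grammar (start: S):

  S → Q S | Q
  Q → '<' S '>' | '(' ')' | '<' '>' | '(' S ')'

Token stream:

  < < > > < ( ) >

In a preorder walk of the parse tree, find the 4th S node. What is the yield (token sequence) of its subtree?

( )

[S [Q < [S [Q < >]] >] [S [Q < [S [Q ( )]] >]]]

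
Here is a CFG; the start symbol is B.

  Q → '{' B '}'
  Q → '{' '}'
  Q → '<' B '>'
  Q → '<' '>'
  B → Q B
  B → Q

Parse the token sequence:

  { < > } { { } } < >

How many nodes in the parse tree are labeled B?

5

[B [Q { [B [Q < >]] }] [B [Q { [B [Q { }]] }] [B [Q < >]]]]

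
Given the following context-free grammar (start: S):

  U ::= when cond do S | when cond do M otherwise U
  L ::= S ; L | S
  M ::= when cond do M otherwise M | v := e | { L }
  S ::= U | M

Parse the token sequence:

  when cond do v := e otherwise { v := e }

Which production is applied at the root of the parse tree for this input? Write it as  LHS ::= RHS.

[S [M when cond do [M v := e] otherwise [M { [L [S [M v := e]]] }]]]

S ::= M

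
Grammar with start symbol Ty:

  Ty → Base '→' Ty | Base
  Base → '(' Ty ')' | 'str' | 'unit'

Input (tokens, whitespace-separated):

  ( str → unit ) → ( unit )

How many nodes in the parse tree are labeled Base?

5

[Ty [Base ( [Ty [Base str] → [Ty [Base unit]]] )] → [Ty [Base ( [Ty [Base unit]] )]]]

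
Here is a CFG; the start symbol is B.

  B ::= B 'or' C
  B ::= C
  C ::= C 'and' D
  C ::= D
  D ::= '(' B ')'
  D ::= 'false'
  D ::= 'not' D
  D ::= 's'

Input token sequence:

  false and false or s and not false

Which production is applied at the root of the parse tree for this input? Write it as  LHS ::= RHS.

B ::= B 'or' C

[B [B [C [C [D false]] and [D false]]] or [C [C [D s]] and [D not [D false]]]]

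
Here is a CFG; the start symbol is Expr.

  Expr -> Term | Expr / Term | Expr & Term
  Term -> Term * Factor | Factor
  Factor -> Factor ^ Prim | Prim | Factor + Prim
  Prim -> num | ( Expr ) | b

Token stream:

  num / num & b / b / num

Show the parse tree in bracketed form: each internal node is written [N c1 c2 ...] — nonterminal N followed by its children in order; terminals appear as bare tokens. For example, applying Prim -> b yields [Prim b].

Expr
Expr / Term
Expr / Term / Term
Expr & Term / Term / Term
Expr / Term & Term / Term / Term
Term / Term & Term / Term / Term
Factor / Term & Term / Term / Term
Prim / Term & Term / Term / Term
num / Term & Term / Term / Term
num / Factor & Term / Term / Term
num / Prim & Term / Term / Term
num / num & Term / Term / Term
num / num & Factor / Term / Term
num / num & Prim / Term / Term
num / num & b / Term / Term
num / num & b / Factor / Term
num / num & b / Prim / Term
num / num & b / b / Term
num / num & b / b / Factor
num / num & b / b / Prim
num / num & b / b / num

[Expr [Expr [Expr [Expr [Expr [Term [Factor [Prim num]]]] / [Term [Factor [Prim num]]]] & [Term [Factor [Prim b]]]] / [Term [Factor [Prim b]]]] / [Term [Factor [Prim num]]]]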